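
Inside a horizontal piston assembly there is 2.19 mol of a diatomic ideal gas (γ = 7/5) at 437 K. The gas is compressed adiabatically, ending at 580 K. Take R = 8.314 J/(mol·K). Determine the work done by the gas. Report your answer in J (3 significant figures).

W ≈ -6510 J

Adiabatic ⇒ Q = 0, so W_by = −ΔU = nCᵥ(T₁ − T₂).
Cᵥ = 5R/2 = 20.79 J/(mol·K).
W = (2.19)(20.79)(437 − 580) = -6509 J.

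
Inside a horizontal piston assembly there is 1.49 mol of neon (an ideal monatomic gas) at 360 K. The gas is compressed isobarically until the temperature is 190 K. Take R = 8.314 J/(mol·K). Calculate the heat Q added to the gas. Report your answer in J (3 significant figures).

Isobaric: W = nRΔT = (1.49)(8.314)(-170) = -2106 J.
ΔU = nCᵥΔT with Cᵥ = 3R/2: ΔU = (1.49)(12.47)(-170) = -3159 J.
Q = ΔU + W = -3159 − 2106 = -5265 J.

Q ≈ -5260 J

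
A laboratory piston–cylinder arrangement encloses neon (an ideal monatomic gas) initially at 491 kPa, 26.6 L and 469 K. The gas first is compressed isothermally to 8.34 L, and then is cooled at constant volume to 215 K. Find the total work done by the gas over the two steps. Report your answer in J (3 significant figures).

W_total ≈ -15100 J

Step 1 (isothermal): W = P₁V₁ ln(V₂/V₁) = (13061) ln(8.34/26.6) = -15148 J.
Step 2 (isochoric): W = 0 (constant volume).
W_total = -15148 + 0 = -15148 J.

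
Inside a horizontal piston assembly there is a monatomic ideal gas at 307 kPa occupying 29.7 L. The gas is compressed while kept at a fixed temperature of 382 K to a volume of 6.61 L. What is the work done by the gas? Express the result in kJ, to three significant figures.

Isothermal: W = nRT ln(V₂/V₁) = P₁V₁ ln(V₂/V₁).
P₁V₁ = (307 kPa)(29.7 L) = 9118 J.
W = 9118 × ln(6.61/29.7) = 9118 × -1.503
W_by_gas = -13700 J.

W ≈ -13.7 kJ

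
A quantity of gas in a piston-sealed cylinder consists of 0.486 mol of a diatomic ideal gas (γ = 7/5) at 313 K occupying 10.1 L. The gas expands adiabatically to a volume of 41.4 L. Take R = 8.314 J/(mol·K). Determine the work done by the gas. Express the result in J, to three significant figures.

Adiabatic: TV^(γ−1) = const with γ = 7/5.
T₂ = T₁ (V₁/V₂)^(γ−1) = 313 × (10.1/41.4)^0.4 = 313 × 0.5688 = 178 K.
W_by = nCᵥ(T₁ − T₂) = (0.486)(20.79)(313 − 178) = 1363 J.

W ≈ 1360 J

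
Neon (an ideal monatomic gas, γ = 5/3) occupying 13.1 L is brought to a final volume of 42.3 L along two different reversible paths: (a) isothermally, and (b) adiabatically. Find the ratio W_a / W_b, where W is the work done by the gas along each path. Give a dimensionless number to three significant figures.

Path (a) isothermal: W = P₁V₁ ln(V₂/V₁) → W_a/(P₁V₁) = 1.172.
Path (b) adiabatic: W = P₁V₁(1 − (V₁/V₂)^(γ−1))/(γ−1) → W_b/(P₁V₁) = 0.8134.
W_a / W_b = 1.172 / 0.8134 = 1.441.

W_a / W_b ≈ 1.44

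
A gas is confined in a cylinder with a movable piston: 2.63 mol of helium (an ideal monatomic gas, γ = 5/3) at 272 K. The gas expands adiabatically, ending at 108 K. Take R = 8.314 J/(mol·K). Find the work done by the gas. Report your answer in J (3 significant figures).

W ≈ 5380 J

Adiabatic ⇒ Q = 0, so W_by = −ΔU = nCᵥ(T₁ − T₂).
Cᵥ = 3R/2 = 12.47 J/(mol·K).
W = (2.63)(12.47)(272 − 108) = 5379 J.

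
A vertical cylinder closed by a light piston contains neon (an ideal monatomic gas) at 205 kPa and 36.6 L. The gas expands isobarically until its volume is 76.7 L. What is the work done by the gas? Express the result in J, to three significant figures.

Isobaric: W = P ΔV.
W = (205 kPa)(76.7 − 36.6 L) = (205)(40.1) = 8220 J.

W ≈ 8220 J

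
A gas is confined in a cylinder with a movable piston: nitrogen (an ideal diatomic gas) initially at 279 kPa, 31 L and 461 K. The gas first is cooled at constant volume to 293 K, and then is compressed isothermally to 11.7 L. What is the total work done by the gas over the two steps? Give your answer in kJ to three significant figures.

W_total ≈ -5.36 kJ

Step 1 (isochoric): W = 0 (constant volume).
After step 1: P = 177.3 kPa (V unchanged).
Step 2 (isothermal): W = P₁V₁ ln(V₂/V₁) = (5497) ln(11.7/31) = -5356 J.
W_total = 0 − 5356 = -5356 J.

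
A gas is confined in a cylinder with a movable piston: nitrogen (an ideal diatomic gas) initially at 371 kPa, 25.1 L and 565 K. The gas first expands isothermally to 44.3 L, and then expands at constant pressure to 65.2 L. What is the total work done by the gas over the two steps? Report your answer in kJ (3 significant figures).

W_total ≈ 9.68 kJ

Step 1 (isothermal): W = P₁V₁ ln(V₂/V₁) = (9312) ln(44.3/25.1) = 5290 J.
After step 1: P = 210.2 kPa, V = 44.3 L, T = 565 K.
Step 2 (isobaric): W = PΔV = (210.2 kPa)(65.2 − 44.3 L) = 4393 J.
W_total = 5290 + 4393 = 9684 J.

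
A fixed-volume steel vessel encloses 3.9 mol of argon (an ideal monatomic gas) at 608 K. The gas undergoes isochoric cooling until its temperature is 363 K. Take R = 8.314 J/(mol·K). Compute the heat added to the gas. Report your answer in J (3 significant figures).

Q ≈ -11900 J

Constant volume ⇒ W = 0, so Q = ΔU = nCᵥΔT with Cᵥ = 3R/2 = 12.47 J/(mol·K).
ΔU = (3.9)(12.47)(363 − 608) = -11916 J.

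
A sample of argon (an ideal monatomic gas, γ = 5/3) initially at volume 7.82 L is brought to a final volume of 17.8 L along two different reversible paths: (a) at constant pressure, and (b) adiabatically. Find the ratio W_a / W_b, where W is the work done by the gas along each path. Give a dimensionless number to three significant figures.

W_a / W_b ≈ 2.02

Path (a) isobaric: W = P₁(V₂ − V₁) → W_a/(P₁V₁) = 1.276.
Path (b) adiabatic: W = P₁V₁(1 − (V₁/V₂)^(γ−1))/(γ−1) → W_b/(P₁V₁) = 0.6331.
W_a / W_b = 1.276 / 0.6331 = 2.016.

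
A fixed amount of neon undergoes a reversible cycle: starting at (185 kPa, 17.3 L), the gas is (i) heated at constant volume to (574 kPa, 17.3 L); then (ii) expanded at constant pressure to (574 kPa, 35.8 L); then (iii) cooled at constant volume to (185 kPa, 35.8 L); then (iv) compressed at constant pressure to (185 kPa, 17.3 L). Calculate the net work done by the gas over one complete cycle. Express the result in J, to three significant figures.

W_net ≈ 7200 J

Constant-volume legs do no work.
W(ii) = (574)(35.8 − 17.3) = 10619 J; W(iv) = (185)(17.3 − 35.8) = -3422 J.
W_net = 10619 − 3422 = 7196 J (the clockwise enclosed area).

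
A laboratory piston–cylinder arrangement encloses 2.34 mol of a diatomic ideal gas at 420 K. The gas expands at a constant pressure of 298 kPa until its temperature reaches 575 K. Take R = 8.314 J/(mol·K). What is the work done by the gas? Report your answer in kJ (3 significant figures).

W ≈ 3.02 kJ

Isobaric: W = P ΔV = nR ΔT.
W = (2.34)(8.314)(575 − 420) = 3015 J.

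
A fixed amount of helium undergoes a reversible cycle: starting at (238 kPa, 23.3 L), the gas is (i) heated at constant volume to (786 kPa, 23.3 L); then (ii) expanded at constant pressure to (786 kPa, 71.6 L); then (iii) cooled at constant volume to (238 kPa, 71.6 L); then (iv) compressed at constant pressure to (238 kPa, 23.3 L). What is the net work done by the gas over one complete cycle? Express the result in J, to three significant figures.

Constant-volume legs do no work.
W(ii) = (786)(71.6 − 23.3) = 37964 J; W(iv) = (238)(23.3 − 71.6) = -11495 J.
W_net = 37964 − 11495 = 26468 J (the clockwise enclosed area).

W_net ≈ 26500 J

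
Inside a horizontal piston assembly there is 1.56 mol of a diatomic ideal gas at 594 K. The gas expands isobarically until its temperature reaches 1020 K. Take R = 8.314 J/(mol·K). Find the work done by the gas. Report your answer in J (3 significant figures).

Isobaric: W = P ΔV = nR ΔT.
W = (1.56)(8.314)(1020 − 594) = 5525 J.

W ≈ 5530 J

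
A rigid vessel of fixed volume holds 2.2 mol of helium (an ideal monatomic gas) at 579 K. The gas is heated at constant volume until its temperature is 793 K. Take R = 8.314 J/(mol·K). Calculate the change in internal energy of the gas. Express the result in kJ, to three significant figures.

Constant volume ⇒ W = 0, so Q = ΔU = nCᵥΔT with Cᵥ = 3R/2 = 12.47 J/(mol·K).
ΔU = (2.2)(12.47)(793 − 579) = 5871 J.

ΔU ≈ 5.87 kJ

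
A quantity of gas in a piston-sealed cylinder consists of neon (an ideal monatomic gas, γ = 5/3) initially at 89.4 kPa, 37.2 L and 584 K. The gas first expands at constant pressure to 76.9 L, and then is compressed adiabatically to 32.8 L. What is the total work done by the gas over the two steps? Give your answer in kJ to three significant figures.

Step 1 (isobaric): W = PΔV = (89.4 kPa)(76.9 − 37.2 L) = 3549 J.
After step 1: P = 89.4 kPa, V = 76.9 L, T = 1207 K.
Step 2 (adiabatic): W = (P₁V₁ − P₂V₂)/(γ−1) = (6875 − 12133)/0.667 = -7887 J.
W_total = 3549 − 7887 = -4338 J.

W_total ≈ -4.34 kJ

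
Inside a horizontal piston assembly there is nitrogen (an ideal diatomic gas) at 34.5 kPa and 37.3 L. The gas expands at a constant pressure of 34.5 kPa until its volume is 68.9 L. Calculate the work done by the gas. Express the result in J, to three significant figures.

W ≈ 1090 J

Isobaric: W = P ΔV.
W = (34.5 kPa)(68.9 − 37.3 L) = (34.5)(31.6) = 1090 J.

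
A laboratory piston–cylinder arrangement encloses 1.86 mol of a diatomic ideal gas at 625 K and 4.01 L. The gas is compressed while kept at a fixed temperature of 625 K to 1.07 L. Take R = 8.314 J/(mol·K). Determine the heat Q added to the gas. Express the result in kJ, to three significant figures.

Isothermal ⇒ ΔU = 0, so Q = W = nRT ln(V₂/V₁).
Q = (1.86)(8.314)(625) ln(1.07/4.01) = 9665 × -1.321 = -12769 J.

Q ≈ -12.8 kJ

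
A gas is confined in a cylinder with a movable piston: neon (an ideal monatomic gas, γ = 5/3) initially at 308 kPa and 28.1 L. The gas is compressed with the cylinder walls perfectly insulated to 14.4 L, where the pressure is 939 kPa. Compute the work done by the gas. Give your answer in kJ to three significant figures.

W ≈ -7.30 kJ

Adiabatic: W = (P₁V₁ − P₂V₂)/(γ − 1) with γ = 5/3.
P₁V₁ = 8655 J, P₂V₂ = 13522 J.
W = (8655 − 13522) / 0.6667 = -7300 J.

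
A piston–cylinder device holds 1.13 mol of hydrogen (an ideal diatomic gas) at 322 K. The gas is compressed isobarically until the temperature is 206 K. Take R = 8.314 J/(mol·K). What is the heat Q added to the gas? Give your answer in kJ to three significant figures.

Isobaric: W = nRΔT = (1.13)(8.314)(-116) = -1090 J.
ΔU = nCᵥΔT with Cᵥ = 5R/2: ΔU = (1.13)(20.79)(-116) = -2724 J.
Q = ΔU + W = -2724 − 1090 = -3814 J.

Q ≈ -3.81 kJ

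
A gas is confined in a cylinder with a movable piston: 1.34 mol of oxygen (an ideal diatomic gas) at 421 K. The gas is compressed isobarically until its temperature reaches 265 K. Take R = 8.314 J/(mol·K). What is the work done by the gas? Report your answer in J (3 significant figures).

Isobaric: W = P ΔV = nR ΔT.
W = (1.34)(8.314)(265 − 421) = -1738 J.

W ≈ -1740 J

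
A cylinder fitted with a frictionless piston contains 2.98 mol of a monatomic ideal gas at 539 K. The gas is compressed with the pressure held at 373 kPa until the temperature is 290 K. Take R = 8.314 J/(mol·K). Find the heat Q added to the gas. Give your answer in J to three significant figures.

Q ≈ -15400 J

Isobaric: W = nRΔT = (2.98)(8.314)(-249) = -6169 J.
ΔU = nCᵥΔT with Cᵥ = 3R/2: ΔU = (2.98)(12.47)(-249) = -9254 J.
Q = ΔU + W = -9254 − 6169 = -15423 J.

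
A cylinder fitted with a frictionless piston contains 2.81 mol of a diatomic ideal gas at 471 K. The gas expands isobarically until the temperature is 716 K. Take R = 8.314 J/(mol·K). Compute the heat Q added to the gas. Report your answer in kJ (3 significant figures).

Q ≈ 20.0 kJ

Isobaric: W = nRΔT = (2.81)(8.314)(245) = 5724 J.
ΔU = nCᵥΔT with Cᵥ = 5R/2: ΔU = (2.81)(20.79)(245) = 14309 J.
Q = ΔU + W = 14309 + 5724 = 20033 J.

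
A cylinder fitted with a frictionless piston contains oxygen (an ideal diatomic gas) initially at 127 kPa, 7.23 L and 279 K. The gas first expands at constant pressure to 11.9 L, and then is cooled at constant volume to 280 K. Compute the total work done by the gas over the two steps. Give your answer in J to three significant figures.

Step 1 (isobaric): W = PΔV = (127 kPa)(11.9 − 7.23 L) = 593.1 J.
Step 2 (isochoric): W = 0 (constant volume).
W_total = 593.1 + 0 = 593.1 J.

W_total ≈ 593 J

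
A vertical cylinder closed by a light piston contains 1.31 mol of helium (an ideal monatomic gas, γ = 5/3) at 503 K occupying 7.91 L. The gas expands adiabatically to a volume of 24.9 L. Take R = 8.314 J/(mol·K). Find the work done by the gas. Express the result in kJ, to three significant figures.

Adiabatic: TV^(γ−1) = const with γ = 5/3.
T₂ = T₁ (V₁/V₂)^(γ−1) = 503 × (7.91/24.9)^0.667 = 503 × 0.4656 = 234.2 K.
W_by = nCᵥ(T₁ − T₂) = (1.31)(12.47)(503 − 234.2) = 4392 J.

W ≈ 4.39 kJ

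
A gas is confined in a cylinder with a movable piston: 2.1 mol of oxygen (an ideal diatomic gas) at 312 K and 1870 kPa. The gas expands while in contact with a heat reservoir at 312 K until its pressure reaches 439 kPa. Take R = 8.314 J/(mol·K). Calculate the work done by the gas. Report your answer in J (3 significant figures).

Isothermal process: W = nRT ln(V₂/V₁) = nRT ln(P₁/P₂).
W = (2.1)(8.314)(312) × ln(1870/439)
  = 5447 × ln(4.26) = 5447 × 1.449
W_by_gas = 7894 J.

W ≈ 7890 J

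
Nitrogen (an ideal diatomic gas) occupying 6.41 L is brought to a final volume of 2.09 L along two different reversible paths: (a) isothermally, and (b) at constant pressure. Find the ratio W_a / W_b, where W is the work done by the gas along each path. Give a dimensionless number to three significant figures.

W_a / W_b ≈ 1.66

Path (a) isothermal: W = P₁V₁ ln(V₂/V₁) → W_a/(P₁V₁) = -1.121.
Path (b) isobaric: W = P₁(V₂ − V₁) → W_b/(P₁V₁) = -0.6739.
W_a / W_b = -1.121 / -0.6739 = 1.663.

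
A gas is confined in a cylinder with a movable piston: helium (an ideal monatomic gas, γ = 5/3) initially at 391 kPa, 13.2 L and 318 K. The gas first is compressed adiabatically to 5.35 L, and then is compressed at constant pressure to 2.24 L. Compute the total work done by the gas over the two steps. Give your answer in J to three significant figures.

W_total ≈ -11900 J

Step 1 (adiabatic): W = (P₁V₁ − P₂V₂)/(γ−1) = (5161 − 9424)/0.667 = -6394 J.
After step 1: P = 1761 kPa, V = 5.35 L, T = 580.6 K.
Step 2 (isobaric): W = PΔV = (1761 kPa)(2.24 − 5.35 L) = -5478 J.
W_total = -6394 − 5478 = -11872 J.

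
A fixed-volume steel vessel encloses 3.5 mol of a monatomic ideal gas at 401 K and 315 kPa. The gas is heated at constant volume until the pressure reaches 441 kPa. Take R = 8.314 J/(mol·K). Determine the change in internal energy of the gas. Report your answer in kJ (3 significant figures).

ΔU ≈ 7.00 kJ

Constant volume ⇒ W = 0, so Q = ΔU = nCᵥΔT with Cᵥ = 3R/2 = 12.47 J/(mol·K).
At constant V, T₂/T₁ = P₂/P₁ ⇒ ΔT = T₁(P₂/P₁ − 1) = 401·(441/315 − 1) = 160.4 K.
ΔU = (3.5)(12.47)(160.4) = 7001 J.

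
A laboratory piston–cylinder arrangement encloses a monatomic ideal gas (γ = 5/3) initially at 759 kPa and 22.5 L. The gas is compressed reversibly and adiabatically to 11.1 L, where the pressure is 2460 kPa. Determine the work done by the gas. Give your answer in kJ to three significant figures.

Adiabatic: W = (P₁V₁ − P₂V₂)/(γ − 1) with γ = 5/3.
P₁V₁ = 17078 J, P₂V₂ = 27306 J.
W = (17078 − 27306) / 0.6667 = -15343 J.

W ≈ -15.3 kJ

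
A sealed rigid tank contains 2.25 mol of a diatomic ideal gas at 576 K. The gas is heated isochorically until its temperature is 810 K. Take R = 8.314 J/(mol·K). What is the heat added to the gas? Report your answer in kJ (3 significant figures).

Q ≈ 10.9 kJ

Constant volume ⇒ W = 0, so Q = ΔU = nCᵥΔT with Cᵥ = 5R/2 = 20.79 J/(mol·K).
ΔU = (2.25)(20.79)(810 − 576) = 10943 J.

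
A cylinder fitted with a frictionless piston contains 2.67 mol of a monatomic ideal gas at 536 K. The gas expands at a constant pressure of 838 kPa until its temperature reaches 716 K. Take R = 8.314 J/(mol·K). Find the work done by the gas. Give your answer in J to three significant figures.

W ≈ 4000 J

Isobaric: W = P ΔV = nR ΔT.
W = (2.67)(8.314)(716 − 536) = 3996 J.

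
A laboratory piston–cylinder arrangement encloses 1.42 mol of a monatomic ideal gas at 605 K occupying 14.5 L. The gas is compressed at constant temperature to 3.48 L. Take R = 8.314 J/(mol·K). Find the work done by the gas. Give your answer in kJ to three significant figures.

Isothermal: W = nRT ln(V₂/V₁).
W = (1.42)(8.314)(605) × ln(3.48/14.5)
  = 7143 × -1.427
W_by_gas = -10193 J.

W ≈ -10.2 kJ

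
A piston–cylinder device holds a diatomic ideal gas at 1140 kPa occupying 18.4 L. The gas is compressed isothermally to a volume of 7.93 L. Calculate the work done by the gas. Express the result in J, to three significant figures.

W ≈ -17700 J

Isothermal: W = nRT ln(V₂/V₁) = P₁V₁ ln(V₂/V₁).
P₁V₁ = (1140 kPa)(18.4 L) = 20976 J.
W = 20976 × ln(7.93/18.4) = 20976 × -0.8417
W_by_gas = -17655 J.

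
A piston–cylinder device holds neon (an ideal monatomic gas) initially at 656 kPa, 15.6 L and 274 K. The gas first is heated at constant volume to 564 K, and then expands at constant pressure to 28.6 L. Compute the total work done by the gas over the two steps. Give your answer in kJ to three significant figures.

Step 1 (isochoric): W = 0 (constant volume).
After step 1: P = 1350 kPa (V unchanged).
Step 2 (isobaric): W = PΔV = (1350 kPa)(28.6 − 15.6 L) = 17554 J.
W_total = 0 + 17554 = 17554 J.

W_total ≈ 17.6 kJ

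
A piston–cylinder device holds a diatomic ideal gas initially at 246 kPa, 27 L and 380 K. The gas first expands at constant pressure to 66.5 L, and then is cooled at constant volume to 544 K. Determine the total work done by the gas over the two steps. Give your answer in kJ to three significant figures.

W_total ≈ 9.72 kJ

Step 1 (isobaric): W = PΔV = (246 kPa)(66.5 − 27 L) = 9717 J.
Step 2 (isochoric): W = 0 (constant volume).
W_total = 9717 + 0 = 9717 J.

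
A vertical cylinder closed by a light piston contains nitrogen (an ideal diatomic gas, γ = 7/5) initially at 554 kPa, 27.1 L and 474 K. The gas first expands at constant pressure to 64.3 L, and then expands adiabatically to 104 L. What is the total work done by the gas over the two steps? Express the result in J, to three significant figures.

Step 1 (isobaric): W = PΔV = (554 kPa)(64.3 − 27.1 L) = 20609 J.
After step 1: P = 554 kPa, V = 64.3 L, T = 1125 K.
Step 2 (adiabatic): W = (P₁V₁ − P₂V₂)/(γ−1) = (35622 − 29389)/0.4 = 15582 J.
W_total = 20609 + 15582 = 36191 J.

W_total ≈ 36200 J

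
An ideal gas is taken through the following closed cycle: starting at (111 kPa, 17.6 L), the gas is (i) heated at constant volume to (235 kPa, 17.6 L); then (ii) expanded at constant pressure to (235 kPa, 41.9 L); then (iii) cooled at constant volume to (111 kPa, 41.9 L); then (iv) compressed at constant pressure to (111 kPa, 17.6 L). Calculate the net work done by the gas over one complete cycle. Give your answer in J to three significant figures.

Constant-volume legs do no work.
W(ii) = (235)(41.9 − 17.6) = 5710 J; W(iv) = (111)(17.6 − 41.9) = -2697 J.
W_net = 5710 − 2697 = 3013 J (the clockwise enclosed area).

W_net ≈ 3010 J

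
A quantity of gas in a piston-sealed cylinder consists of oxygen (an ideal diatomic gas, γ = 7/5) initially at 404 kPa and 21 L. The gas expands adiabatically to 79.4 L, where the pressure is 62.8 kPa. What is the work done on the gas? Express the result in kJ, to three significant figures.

Adiabatic: W = (P₁V₁ − P₂V₂)/(γ − 1) with γ = 7/5.
P₁V₁ = 8484 J, P₂V₂ = 4986 J.
W = (8484 − 4986) / 0.4 = 8744 J.
Work on gas = −W_by = -8744 J.

W ≈ -8.74 kJ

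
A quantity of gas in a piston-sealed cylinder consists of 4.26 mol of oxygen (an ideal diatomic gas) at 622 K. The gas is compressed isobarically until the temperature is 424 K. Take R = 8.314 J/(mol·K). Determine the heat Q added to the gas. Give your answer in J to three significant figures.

Isobaric: W = nRΔT = (4.26)(8.314)(-198) = -7013 J.
ΔU = nCᵥΔT with Cᵥ = 5R/2: ΔU = (4.26)(20.79)(-198) = -17532 J.
Q = ΔU + W = -17532 − 7013 = -24544 J.

Q ≈ -24500 J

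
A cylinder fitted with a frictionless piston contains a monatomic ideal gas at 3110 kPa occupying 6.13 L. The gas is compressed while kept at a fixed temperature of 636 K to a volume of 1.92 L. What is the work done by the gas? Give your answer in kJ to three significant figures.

W ≈ -22.1 kJ

Isothermal: W = nRT ln(V₂/V₁) = P₁V₁ ln(V₂/V₁).
P₁V₁ = (3110 kPa)(6.13 L) = 19064 J.
W = 19064 × ln(1.92/6.13) = 19064 × -1.161
W_by_gas = -22131 J.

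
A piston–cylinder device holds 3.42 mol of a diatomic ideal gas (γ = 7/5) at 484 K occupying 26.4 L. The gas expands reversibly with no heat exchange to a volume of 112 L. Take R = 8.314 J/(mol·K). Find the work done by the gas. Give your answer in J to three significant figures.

W ≈ 15100 J

Adiabatic: TV^(γ−1) = const with γ = 7/5.
T₂ = T₁ (V₁/V₂)^(γ−1) = 484 × (26.4/112)^0.4 = 484 × 0.561 = 271.5 K.
W_by = nCᵥ(T₁ − T₂) = (3.42)(20.79)(484 − 271.5) = 15104 J.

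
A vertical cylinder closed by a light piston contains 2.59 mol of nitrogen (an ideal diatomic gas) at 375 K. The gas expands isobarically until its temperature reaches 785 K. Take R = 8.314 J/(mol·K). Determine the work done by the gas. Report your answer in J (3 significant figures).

Isobaric: W = P ΔV = nR ΔT.
W = (2.59)(8.314)(785 − 375) = 8829 J.

W ≈ 8830 J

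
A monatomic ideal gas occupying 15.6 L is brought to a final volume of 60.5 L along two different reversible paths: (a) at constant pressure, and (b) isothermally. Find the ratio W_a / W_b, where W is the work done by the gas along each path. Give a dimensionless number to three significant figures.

W_a / W_b ≈ 2.12

Path (a) isobaric: W = P₁(V₂ − V₁) → W_a/(P₁V₁) = 2.878.
Path (b) isothermal: W = P₁V₁ ln(V₂/V₁) → W_b/(P₁V₁) = 1.355.
W_a / W_b = 2.878 / 1.355 = 2.124.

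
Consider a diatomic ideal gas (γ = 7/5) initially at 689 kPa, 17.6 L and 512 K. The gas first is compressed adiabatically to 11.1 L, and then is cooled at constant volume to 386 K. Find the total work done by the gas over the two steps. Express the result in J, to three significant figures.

W_total ≈ -6140 J

Step 1 (adiabatic): W = (P₁V₁ − P₂V₂)/(γ−1) = (12126 − 14582)/0.4 = -6138 J.
Step 2 (isochoric): W = 0 (constant volume).
W_total = -6138 + 0 = -6138 J.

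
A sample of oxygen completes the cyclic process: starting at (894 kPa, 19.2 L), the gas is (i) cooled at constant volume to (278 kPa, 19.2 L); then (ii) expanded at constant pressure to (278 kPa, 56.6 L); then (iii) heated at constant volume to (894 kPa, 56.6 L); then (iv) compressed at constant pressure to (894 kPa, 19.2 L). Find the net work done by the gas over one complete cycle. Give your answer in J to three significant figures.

Constant-volume legs do no work.
W(ii) = (278)(56.6 − 19.2) = 10397 J; W(iv) = (894)(19.2 − 56.6) = -33436 J.
W_net = 10397 − 33436 = -23038 J (the counter-clockwise enclosed area).

W_net ≈ -23000 J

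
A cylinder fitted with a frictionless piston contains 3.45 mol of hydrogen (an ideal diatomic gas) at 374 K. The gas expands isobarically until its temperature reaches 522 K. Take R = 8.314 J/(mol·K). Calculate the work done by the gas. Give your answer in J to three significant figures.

W ≈ 4250 J

Isobaric: W = P ΔV = nR ΔT.
W = (3.45)(8.314)(522 − 374) = 4245 J.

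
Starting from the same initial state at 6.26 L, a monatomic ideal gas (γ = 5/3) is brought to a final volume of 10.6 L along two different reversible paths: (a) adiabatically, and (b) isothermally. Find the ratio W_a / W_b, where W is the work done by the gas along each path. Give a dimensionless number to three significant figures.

Path (a) adiabatic: W = P₁V₁(1 − (V₁/V₂)^(γ−1))/(γ−1) → W_a/(P₁V₁) = 0.4441.
Path (b) isothermal: W = P₁V₁ ln(V₂/V₁) → W_b/(P₁V₁) = 0.5267.
W_a / W_b = 0.4441 / 0.5267 = 0.8433.

W_a / W_b ≈ 0.843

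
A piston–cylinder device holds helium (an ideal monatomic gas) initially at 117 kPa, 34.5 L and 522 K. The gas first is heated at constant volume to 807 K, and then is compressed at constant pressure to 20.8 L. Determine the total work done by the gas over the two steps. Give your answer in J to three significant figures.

Step 1 (isochoric): W = 0 (constant volume).
After step 1: P = 180.9 kPa (V unchanged).
Step 2 (isobaric): W = PΔV = (180.9 kPa)(20.8 − 34.5 L) = -2478 J.
W_total = 0 − 2478 = -2478 J.

W_total ≈ -2480 J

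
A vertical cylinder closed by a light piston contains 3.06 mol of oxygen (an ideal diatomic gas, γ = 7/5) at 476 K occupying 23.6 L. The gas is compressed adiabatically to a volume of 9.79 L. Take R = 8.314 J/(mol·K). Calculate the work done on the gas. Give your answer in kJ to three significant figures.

Adiabatic: TV^(γ−1) = const with γ = 7/5.
T₂ = T₁ (V₁/V₂)^(γ−1) = 476 × (23.6/9.79)^0.4 = 476 × 1.422 = 676.8 K.
W_by = nCᵥ(T₁ − T₂) = (3.06)(20.79)(476 − 676.8) = -12771 J.
Work on gas = −W_by = 12771 J.

W ≈ 12.8 kJ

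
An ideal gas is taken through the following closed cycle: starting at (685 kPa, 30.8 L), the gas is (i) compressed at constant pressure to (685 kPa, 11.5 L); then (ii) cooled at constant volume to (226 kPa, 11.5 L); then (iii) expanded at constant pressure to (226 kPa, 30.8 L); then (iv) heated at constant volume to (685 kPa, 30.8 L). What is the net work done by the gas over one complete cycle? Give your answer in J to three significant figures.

W_net ≈ -8860 J

Constant-volume legs do no work.
W(i) = (685)(11.5 − 30.8) = -13220 J; W(iii) = (226)(30.8 − 11.5) = 4362 J.
W_net = -13220 + 4362 = -8859 J (the counter-clockwise enclosed area).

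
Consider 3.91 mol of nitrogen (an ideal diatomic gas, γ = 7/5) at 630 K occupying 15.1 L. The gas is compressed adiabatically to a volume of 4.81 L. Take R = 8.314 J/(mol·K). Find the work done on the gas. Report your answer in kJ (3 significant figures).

Adiabatic: TV^(γ−1) = const with γ = 7/5.
T₂ = T₁ (V₁/V₂)^(γ−1) = 630 × (15.1/4.81)^0.4 = 630 × 1.58 = 995.6 K.
W_by = nCᵥ(T₁ − T₂) = (3.91)(20.79)(630 − 995.6) = -29710 J.
Work on gas = −W_by = 29710 J.

W ≈ 29.7 kJ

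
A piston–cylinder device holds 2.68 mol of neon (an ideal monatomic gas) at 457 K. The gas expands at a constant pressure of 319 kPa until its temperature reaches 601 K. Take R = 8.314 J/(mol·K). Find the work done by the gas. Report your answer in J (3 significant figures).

Isobaric: W = P ΔV = nR ΔT.
W = (2.68)(8.314)(601 − 457) = 3209 J.

W ≈ 3210 J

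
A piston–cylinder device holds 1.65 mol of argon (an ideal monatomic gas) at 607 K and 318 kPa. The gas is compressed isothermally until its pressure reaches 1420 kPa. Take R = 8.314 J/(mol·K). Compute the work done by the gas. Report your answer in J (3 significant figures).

Isothermal process: W = nRT ln(V₂/V₁) = nRT ln(P₁/P₂).
W = (1.65)(8.314)(607) × ln(318/1420)
  = 8327 × ln(0.2239) = 8327 × -1.496
W_by_gas = -12460 J.

W ≈ -12500 J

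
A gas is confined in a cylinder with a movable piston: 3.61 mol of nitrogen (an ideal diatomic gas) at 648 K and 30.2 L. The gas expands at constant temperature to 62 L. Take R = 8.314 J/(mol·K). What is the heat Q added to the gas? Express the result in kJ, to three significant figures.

Isothermal ⇒ ΔU = 0, so Q = W = nRT ln(V₂/V₁).
Q = (3.61)(8.314)(648) ln(62/30.2) = 19449 × 0.7193 = 13989 J.

Q ≈ 14.0 kJ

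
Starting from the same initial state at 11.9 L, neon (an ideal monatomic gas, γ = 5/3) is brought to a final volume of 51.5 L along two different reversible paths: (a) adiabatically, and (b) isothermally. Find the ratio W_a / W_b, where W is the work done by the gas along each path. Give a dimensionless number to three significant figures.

Path (a) adiabatic: W = P₁V₁(1 − (V₁/V₂)^(γ−1))/(γ−1) → W_a/(P₁V₁) = 0.9352.
Path (b) isothermal: W = P₁V₁ ln(V₂/V₁) → W_b/(P₁V₁) = 1.465.
W_a / W_b = 0.9352 / 1.465 = 0.6383.

W_a / W_b ≈ 0.638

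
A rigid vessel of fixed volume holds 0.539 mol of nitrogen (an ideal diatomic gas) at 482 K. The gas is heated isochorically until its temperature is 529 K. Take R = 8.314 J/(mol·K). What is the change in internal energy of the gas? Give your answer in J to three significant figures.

ΔU ≈ 527 J

Constant volume ⇒ W = 0, so Q = ΔU = nCᵥΔT with Cᵥ = 5R/2 = 20.79 J/(mol·K).
ΔU = (0.539)(20.79)(529 − 482) = 526.5 J.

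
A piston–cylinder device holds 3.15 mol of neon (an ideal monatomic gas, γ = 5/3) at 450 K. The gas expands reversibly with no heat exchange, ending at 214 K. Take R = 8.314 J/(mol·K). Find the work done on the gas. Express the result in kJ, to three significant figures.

W ≈ -9.27 kJ

Adiabatic ⇒ Q = 0, so W_by = −ΔU = nCᵥ(T₁ − T₂).
Cᵥ = 3R/2 = 12.47 J/(mol·K).
W = (3.15)(12.47)(450 − 214) = 9271 J.
Work on gas = −W_by = -9271 J.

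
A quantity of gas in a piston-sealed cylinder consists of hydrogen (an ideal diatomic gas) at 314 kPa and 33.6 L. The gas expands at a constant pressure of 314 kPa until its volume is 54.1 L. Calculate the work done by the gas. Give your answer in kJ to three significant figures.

W ≈ 6.44 kJ

Isobaric: W = P ΔV.
W = (314 kPa)(54.1 − 33.6 L) = (314)(20.5) = 6437 J.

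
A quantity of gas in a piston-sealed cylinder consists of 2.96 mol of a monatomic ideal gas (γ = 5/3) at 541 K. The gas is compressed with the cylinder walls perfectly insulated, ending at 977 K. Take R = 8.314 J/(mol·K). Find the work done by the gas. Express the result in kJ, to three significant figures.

W ≈ -16.1 kJ

Adiabatic ⇒ Q = 0, so W_by = −ΔU = nCᵥ(T₁ − T₂).
Cᵥ = 3R/2 = 12.47 J/(mol·K).
W = (2.96)(12.47)(541 − 977) = -16095 J.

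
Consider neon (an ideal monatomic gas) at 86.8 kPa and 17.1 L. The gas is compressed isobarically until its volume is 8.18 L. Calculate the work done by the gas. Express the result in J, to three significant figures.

Isobaric: W = P ΔV.
W = (86.8 kPa)(8.18 − 17.1 L) = (86.8)(-8.92) = -774.3 J.

W ≈ -774 J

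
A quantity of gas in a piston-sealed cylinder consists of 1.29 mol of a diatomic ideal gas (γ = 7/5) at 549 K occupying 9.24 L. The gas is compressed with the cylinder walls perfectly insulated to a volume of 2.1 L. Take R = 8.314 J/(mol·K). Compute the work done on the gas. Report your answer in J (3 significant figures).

Adiabatic: TV^(γ−1) = const with γ = 7/5.
T₂ = T₁ (V₁/V₂)^(γ−1) = 549 × (9.24/2.1)^0.4 = 549 × 1.809 = 993 K.
W_by = nCᵥ(T₁ − T₂) = (1.29)(20.79)(549 − 993) = -11905 J.
Work on gas = −W_by = 11905 J.

W ≈ 11900 J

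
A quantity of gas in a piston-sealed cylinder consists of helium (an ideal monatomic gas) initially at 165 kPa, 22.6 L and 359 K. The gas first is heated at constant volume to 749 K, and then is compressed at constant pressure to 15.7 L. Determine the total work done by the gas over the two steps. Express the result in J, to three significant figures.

Step 1 (isochoric): W = 0 (constant volume).
After step 1: P = 344.2 kPa (V unchanged).
Step 2 (isobaric): W = PΔV = (344.2 kPa)(15.7 − 22.6 L) = -2375 J.
W_total = 0 − 2375 = -2375 J.

W_total ≈ -2380 J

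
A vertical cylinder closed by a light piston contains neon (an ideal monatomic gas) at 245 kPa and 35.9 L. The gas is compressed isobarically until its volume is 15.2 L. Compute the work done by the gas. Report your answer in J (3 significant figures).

W ≈ -5070 J

Isobaric: W = P ΔV.
W = (245 kPa)(15.2 − 35.9 L) = (245)(-20.7) = -5072 J.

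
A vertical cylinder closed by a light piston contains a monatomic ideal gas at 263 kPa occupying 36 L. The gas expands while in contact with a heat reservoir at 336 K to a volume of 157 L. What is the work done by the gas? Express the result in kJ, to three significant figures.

W ≈ 13.9 kJ

Isothermal: W = nRT ln(V₂/V₁) = P₁V₁ ln(V₂/V₁).
P₁V₁ = (263 kPa)(36 L) = 9468 J.
W = 9468 × ln(157/36) = 9468 × 1.473
W_by_gas = 13944 J.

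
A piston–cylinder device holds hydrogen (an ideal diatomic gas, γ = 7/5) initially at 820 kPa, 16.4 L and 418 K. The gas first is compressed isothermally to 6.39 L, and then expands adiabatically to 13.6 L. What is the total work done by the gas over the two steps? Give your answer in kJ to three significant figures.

Step 1 (isothermal): W = P₁V₁ ln(V₂/V₁) = (13448) ln(6.39/16.4) = -12675 J.
After step 1: P = 2105 kPa, V = 6.39 L, T = 418 K.
Step 2 (adiabatic): W = (P₁V₁ − P₂V₂)/(γ−1) = (13448 − 9941)/0.4 = 8767 J.
W_total = -12675 + 8767 = -3909 J.

W_total ≈ -3.91 kJ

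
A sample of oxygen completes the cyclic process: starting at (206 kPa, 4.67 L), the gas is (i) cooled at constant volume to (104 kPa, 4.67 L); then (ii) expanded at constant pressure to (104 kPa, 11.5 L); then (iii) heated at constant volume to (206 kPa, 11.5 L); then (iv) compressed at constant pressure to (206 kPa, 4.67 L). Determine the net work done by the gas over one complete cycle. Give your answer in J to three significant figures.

W_net ≈ -697 J

Constant-volume legs do no work.
W(ii) = (104)(11.5 − 4.67) = 710.3 J; W(iv) = (206)(4.67 − 11.5) = -1407 J.
W_net = 710.3 − 1407 = -696.7 J (the counter-clockwise enclosed area).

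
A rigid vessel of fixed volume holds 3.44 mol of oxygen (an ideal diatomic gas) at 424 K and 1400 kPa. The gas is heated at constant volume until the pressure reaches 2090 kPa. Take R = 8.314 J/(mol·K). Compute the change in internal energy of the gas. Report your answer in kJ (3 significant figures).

Constant volume ⇒ W = 0, so Q = ΔU = nCᵥΔT with Cᵥ = 5R/2 = 20.79 J/(mol·K).
At constant V, T₂/T₁ = P₂/P₁ ⇒ ΔT = T₁(P₂/P₁ − 1) = 424·(2090/1400 − 1) = 209 K.
ΔU = (3.44)(20.79)(209) = 14942 J.

ΔU ≈ 14.9 kJ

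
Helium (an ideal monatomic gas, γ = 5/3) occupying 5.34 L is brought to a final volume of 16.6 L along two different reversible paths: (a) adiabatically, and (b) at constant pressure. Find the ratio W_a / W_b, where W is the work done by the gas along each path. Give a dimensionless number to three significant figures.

W_a / W_b ≈ 0.377

Path (a) adiabatic: W = P₁V₁(1 − (V₁/V₂)^(γ−1))/(γ−1) → W_a/(P₁V₁) = 0.7958.
Path (b) isobaric: W = P₁(V₂ − V₁) → W_b/(P₁V₁) = 2.109.
W_a / W_b = 0.7958 / 2.109 = 0.3774.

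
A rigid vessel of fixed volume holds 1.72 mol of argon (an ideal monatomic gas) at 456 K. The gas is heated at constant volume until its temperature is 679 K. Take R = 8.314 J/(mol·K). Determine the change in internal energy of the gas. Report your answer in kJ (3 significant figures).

ΔU ≈ 4.78 kJ

Constant volume ⇒ W = 0, so Q = ΔU = nCᵥΔT with Cᵥ = 3R/2 = 12.47 J/(mol·K).
ΔU = (1.72)(12.47)(679 − 456) = 4783 J.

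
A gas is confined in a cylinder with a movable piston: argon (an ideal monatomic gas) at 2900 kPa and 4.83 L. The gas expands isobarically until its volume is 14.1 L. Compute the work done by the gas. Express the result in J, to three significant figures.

Isobaric: W = P ΔV.
W = (2900 kPa)(14.1 − 4.83 L) = (2900)(9.27) = 26883 J.

W ≈ 26900 J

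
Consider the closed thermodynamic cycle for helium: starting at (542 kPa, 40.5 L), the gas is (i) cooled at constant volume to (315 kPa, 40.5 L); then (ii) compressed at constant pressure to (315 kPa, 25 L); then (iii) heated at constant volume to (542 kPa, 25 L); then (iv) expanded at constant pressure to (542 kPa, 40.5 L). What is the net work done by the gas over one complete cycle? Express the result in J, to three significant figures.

Constant-volume legs do no work.
W(ii) = (315)(25 − 40.5) = -4882 J; W(iv) = (542)(40.5 − 25) = 8401 J.
W_net = -4882 + 8401 = 3518 J (the clockwise enclosed area).

W_net ≈ 3520 J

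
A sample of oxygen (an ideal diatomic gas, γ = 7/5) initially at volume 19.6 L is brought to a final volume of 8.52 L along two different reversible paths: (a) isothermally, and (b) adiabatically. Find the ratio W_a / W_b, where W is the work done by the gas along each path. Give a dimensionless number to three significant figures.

Path (a) isothermal: W = P₁V₁ ln(V₂/V₁) → W_a/(P₁V₁) = -0.8331.
Path (b) adiabatic: W = P₁V₁(1 − (V₁/V₂)^(γ−1))/(γ−1) → W_b/(P₁V₁) = -0.9887.
W_a / W_b = -0.8331 / -0.9887 = 0.8426.

W_a / W_b ≈ 0.843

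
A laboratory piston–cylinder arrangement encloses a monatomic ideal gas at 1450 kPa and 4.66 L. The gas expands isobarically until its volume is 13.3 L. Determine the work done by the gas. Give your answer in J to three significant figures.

Isobaric: W = P ΔV.
W = (1450 kPa)(13.3 − 4.66 L) = (1450)(8.64) = 12528 J.

W ≈ 12500 J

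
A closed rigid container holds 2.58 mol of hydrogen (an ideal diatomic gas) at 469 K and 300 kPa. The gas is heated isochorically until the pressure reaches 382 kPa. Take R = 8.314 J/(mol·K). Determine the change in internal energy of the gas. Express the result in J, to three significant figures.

Constant volume ⇒ W = 0, so Q = ΔU = nCᵥΔT with Cᵥ = 5R/2 = 20.79 J/(mol·K).
At constant V, T₂/T₁ = P₂/P₁ ⇒ ΔT = T₁(P₂/P₁ − 1) = 469·(382/300 − 1) = 128.2 K.
ΔU = (2.58)(20.79)(128.2) = 6874 J.

ΔU ≈ 6870 J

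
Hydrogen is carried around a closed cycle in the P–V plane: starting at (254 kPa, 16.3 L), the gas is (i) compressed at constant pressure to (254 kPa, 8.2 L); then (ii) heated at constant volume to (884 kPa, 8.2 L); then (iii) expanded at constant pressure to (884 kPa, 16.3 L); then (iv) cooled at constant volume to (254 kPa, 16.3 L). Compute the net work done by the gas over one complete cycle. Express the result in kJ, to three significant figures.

W_net ≈ 5.10 kJ

Constant-volume legs do no work.
W(i) = (254)(8.2 − 16.3) = -2057 J; W(iii) = (884)(16.3 − 8.2) = 7160 J.
W_net = -2057 + 7160 = 5103 J (the clockwise enclosed area).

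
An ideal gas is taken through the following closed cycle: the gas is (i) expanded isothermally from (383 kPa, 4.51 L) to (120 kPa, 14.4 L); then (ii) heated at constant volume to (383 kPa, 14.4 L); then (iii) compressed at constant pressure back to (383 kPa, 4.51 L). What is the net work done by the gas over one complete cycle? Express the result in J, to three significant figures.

W_net ≈ -1780 J

Leg (i): W = PᵢVᵢ ln(V_f/Vᵢ) = (1727) ln(14.4/4.51) = 2005 J.
Leg (ii): W = 0.
Leg (iii): W = PΔV = (383)(4.51 − 14.4) = -3788 J.
W_net = 2005 − 3788 = -1783 J.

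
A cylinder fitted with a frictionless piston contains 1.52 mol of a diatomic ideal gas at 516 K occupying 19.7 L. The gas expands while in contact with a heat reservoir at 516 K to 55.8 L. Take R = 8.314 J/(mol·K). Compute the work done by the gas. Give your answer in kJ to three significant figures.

Isothermal: W = nRT ln(V₂/V₁).
W = (1.52)(8.314)(516) × ln(55.8/19.7)
  = 6521 × 1.041
W_by_gas = 6789 J.

W ≈ 6.79 kJ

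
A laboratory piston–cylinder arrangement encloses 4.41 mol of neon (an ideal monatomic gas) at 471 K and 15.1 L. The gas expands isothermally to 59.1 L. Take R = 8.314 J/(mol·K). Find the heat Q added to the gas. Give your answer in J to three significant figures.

Isothermal ⇒ ΔU = 0, so Q = W = nRT ln(V₂/V₁).
Q = (4.41)(8.314)(471) ln(59.1/15.1) = 17269 × 1.365 = 23564 J.

Q ≈ 23600 J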